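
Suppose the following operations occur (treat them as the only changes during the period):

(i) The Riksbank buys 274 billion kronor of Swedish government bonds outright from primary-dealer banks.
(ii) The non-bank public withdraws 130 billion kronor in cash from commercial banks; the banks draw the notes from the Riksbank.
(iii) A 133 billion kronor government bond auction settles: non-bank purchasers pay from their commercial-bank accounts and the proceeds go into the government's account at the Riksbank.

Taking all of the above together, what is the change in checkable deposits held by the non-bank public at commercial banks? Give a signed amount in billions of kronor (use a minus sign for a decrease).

OMO purchase (from banks) 274 billion kronor: the counterparty is a bank, so public deposits are unchanged → 0.
Currency withdrawal 130 billion kronor: non-bank counterparties' bank balances fall → −130B.
Government account inflow 133 billion kronor: non-bank counterparties' bank balances fall → −133B.
Net: 0 − 130 − 133 = -263 billion.

-263 billion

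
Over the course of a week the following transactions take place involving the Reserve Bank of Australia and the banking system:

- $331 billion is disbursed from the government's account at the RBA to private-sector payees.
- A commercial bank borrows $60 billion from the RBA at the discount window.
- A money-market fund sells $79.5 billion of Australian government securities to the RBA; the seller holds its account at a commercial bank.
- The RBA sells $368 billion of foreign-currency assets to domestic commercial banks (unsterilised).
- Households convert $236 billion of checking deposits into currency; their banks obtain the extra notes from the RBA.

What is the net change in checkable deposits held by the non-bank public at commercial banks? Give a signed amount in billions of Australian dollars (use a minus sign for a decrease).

+$174.5 billion

RBA balance sheet:
  Assets:      Securities +$79.5B, Loans to banks +$60B, Foreign assets −$368B
  Liabilities: Bank reserves −$133.5B, Currency in circulation +$236B, Government deposits −$331B
Commercial banking system:
  Assets:      Reserves at CB −$133.5B, Foreign assets +$368B
  Liabilities: Checkable deposits +$174.5B, Borrowings from CB +$60B
So the change in checkable deposits held by the non-bank public at commercial banks is +$174.5 billion.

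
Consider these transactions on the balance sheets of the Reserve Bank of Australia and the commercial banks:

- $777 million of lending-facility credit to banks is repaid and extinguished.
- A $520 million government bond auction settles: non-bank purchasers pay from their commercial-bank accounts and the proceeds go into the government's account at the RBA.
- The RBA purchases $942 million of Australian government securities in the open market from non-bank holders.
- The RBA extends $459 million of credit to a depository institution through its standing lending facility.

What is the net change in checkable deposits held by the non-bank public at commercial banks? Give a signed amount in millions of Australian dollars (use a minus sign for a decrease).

Discount-window repayment $777 million: the counterparty is a bank, so public deposits are unchanged → 0.
Government account inflow $520 million: non-bank counterparties' bank balances fall → −$520M.
Asset purchase (from non-banks) $942 million: non-bank counterparties' bank balances rise → +$942M.
Discount-window loan $459 million: the counterparty is a bank, so public deposits are unchanged → 0.
Net: 0 − 520 + 942 + 0 = +$422 million.

+$422 million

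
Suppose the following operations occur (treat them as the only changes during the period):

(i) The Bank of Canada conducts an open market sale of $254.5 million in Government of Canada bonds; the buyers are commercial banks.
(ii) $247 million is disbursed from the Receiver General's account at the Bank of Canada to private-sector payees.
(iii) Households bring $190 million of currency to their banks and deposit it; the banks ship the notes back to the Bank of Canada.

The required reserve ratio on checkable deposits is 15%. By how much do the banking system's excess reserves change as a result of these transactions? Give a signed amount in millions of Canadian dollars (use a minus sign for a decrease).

OMO sale (to banks) $254.5 million: reserves −$254.5M, deposits 0.
Government spending $247 million: reserves +$247M, deposits +$247M.
Currency deposit $190 million: reserves +$190M, deposits +$190M.
Totals: Δreserves = +$182.5M, Δdeposits = +$437M.
Δrequired reserves = 15% × +$437M = +$65.55M.
Δexcess reserves = Δreserves − Δrequired = +$182.5M − (+$65.55M) = +$116.95 million.

+$116.95 million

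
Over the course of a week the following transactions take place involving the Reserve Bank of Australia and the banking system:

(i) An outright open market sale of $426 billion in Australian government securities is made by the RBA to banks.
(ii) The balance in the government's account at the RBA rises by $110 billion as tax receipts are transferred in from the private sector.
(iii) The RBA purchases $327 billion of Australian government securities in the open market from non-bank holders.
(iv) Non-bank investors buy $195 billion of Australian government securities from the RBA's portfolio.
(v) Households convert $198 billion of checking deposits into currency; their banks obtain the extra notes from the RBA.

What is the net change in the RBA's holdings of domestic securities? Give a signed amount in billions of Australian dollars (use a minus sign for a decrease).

-$294 billion

OMO sale (to banks) $426 billion: securities removed from the RBA's portfolio → −$426B.
Government account inflow $110 billion: the RBA's securities portfolio is untouched → 0.
Asset purchase (from non-banks) $327 billion: securities added to the RBA's portfolio → +$327B.
Asset sale (to non-banks) $195 billion: securities removed from the RBA's portfolio → −$195B.
Currency withdrawal $198 billion: the RBA's securities portfolio is untouched → 0.
Net: −426 + 0 + 327 − 195 + 0 = -$294 billion.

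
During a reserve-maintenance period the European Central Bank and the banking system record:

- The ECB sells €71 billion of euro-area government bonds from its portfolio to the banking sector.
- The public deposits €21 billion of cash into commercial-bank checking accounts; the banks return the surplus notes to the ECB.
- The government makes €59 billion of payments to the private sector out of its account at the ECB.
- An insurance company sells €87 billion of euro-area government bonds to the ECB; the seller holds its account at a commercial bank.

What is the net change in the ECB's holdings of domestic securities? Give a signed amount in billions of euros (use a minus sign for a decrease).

+€16 billion

ECB balance sheet:
  Assets:      Securities +€16B
  Liabilities: Bank reserves +€96B, Currency in circulation −€21B, Government deposits −€59B
So the change in the ECB's holdings of domestic securities is +€16 billion.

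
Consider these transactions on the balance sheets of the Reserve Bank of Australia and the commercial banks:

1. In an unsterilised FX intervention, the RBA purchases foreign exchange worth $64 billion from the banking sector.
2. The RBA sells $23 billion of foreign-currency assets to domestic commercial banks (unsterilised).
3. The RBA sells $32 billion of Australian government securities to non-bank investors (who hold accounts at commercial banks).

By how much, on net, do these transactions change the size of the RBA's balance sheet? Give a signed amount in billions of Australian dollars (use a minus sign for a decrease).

FX purchase $64 billion: an RBA asset is acquired → +$64B.
FX sale $23 billion: an RBA asset is shed → −$23B.
Asset sale (to non-banks) $32 billion: an RBA asset is shed → −$32B.
Net: 64 − 23 − 32 = +$9 billion.

+$9 billion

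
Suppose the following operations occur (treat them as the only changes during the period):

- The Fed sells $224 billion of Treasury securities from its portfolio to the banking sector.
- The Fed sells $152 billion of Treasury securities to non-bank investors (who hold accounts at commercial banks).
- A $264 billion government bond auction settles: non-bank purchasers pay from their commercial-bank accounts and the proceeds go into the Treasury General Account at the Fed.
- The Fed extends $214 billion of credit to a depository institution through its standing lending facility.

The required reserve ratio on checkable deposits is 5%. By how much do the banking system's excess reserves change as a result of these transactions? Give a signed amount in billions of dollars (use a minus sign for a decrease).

OMO sale (to banks) $224 billion: reserves −$224B, deposits 0.
Asset sale (to non-banks) $152 billion: reserves −$152B, deposits −$152B.
Government account inflow $264 billion: reserves −$264B, deposits −$264B.
Discount-window loan $214 billion: reserves +$214B, deposits 0.
Totals: Δreserves = −$426B, Δdeposits = −$416B.
Δrequired reserves = 5% × −$416B = −$20.8B.
Δexcess reserves = Δreserves − Δrequired = −$426B − (−$20.8B) = -$405.2 billion.

-$405.2 billion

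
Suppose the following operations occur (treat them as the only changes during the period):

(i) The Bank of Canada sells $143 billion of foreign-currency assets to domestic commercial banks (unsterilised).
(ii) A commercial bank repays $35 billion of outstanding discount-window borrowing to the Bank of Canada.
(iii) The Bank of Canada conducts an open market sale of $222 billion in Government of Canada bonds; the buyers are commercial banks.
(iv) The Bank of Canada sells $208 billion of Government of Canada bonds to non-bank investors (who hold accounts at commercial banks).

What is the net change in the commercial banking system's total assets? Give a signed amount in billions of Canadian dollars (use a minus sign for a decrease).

Bank of Canada balance sheet:
  Assets:      Securities −$430B, Loans to banks −$35B, Foreign assets −$143B
  Liabilities: Bank reserves −$608B
Commercial banking system:
  Assets:      Reserves at CB −$608B, Securities +$222B, Foreign assets +$143B
  Liabilities: Checkable deposits −$208B, Borrowings from CB −$35B
Change in total bank assets = -$243 billion.

-$243 billion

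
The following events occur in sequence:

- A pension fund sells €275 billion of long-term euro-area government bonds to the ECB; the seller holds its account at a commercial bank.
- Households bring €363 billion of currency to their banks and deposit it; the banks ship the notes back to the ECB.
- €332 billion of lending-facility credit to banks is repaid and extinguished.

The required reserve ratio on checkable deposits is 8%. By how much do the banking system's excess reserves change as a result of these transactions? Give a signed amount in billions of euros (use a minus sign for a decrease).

+€254.96 billion

Asset purchase (from non-banks) €275 billion: reserves +€275B, deposits +€275B.
Currency deposit €363 billion: reserves +€363B, deposits +€363B.
Discount-window repayment €332 billion: reserves −€332B, deposits 0.
Totals: Δreserves = +€306B, Δdeposits = +€638B.
Δrequired reserves = 8% × +€638B = +€51.04B.
Δexcess reserves = Δreserves − Δrequired = +€306B − (+€51.04B) = +€254.96 billion.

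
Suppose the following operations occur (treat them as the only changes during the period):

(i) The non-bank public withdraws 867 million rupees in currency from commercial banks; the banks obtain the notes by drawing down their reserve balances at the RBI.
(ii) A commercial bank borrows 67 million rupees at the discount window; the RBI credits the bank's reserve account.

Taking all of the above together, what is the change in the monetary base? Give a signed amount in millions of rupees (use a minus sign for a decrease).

+67 million

Currency withdrawal 867 million rupees: just a shift between currency and reserves — both are base money → 0.
Discount-window loan 67 million rupees: RBI balance sheet expands → +67M.
Net: 0 + 67 = +67 million.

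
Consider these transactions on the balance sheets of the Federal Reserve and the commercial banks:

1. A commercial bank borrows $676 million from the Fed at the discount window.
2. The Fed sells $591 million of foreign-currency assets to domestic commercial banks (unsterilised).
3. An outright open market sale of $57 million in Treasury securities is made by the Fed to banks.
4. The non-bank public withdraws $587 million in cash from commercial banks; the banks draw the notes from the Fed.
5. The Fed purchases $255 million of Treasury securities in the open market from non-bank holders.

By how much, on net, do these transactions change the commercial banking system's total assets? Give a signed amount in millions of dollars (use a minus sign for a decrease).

Discount-window loan $676 million: bank balance sheets expand → +$676M.
FX sale $591 million: just an asset swap on bank balance sheets → 0.
OMO sale (to banks) $57 million: just an asset swap on bank balance sheets → 0.
Currency withdrawal $587 million: bank balance sheets shrink → −$587M.
Asset purchase (from non-banks) $255 million: bank balance sheets expand → +$255M.
Net: 676 + 0 + 0 − 587 + 255 = +$344 million.

+$344 million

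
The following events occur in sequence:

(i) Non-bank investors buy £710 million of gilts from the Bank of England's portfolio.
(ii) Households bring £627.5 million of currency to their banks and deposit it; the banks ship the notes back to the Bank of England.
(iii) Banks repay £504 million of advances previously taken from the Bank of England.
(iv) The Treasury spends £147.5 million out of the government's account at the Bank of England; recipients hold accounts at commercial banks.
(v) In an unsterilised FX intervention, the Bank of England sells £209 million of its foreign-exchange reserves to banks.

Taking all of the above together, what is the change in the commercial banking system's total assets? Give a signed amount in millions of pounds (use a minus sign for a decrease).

Asset sale (to non-banks) £710 million: bank balance sheets shrink → −£710M.
Currency deposit £627.5 million: bank balance sheets expand → +£627.5M.
Discount-window repayment £504 million: bank balance sheets shrink → −£504M.
Government spending £147.5 million: bank balance sheets expand → +£147.5M.
FX sale £209 million: just an asset swap on bank balance sheets → 0.
Net: −710 + 627.5 − 504 + 147.5 + 0 = -£439 million.

-£439 million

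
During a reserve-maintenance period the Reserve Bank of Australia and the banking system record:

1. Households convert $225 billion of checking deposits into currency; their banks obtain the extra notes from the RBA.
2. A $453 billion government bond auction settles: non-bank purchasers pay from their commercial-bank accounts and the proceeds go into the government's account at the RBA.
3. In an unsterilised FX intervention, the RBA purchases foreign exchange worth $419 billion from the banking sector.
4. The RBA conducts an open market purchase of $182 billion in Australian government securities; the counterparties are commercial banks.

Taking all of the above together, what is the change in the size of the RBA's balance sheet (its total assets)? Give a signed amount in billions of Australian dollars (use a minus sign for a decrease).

+$601 billion

RBA balance sheet:
  Assets:      Securities +$182B, Foreign assets +$419B
  Liabilities: Bank reserves −$77B, Currency in circulation +$225B, Government deposits +$453B
Commercial banking system:
  Assets:      Reserves at CB −$77B, Securities −$182B, Foreign assets −$419B
  Liabilities: Checkable deposits −$678B
Change in total RBA assets = +$601 billion.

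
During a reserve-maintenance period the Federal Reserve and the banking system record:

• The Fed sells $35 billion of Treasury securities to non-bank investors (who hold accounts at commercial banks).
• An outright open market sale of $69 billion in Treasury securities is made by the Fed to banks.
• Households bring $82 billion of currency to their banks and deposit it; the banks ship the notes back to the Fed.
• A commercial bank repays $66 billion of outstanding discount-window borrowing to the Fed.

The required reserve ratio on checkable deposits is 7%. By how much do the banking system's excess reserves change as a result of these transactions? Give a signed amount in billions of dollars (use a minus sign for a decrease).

Asset sale (to non-banks) $35 billion: reserves −$35B, deposits −$35B.
OMO sale (to banks) $69 billion: reserves −$69B, deposits 0.
Currency deposit $82 billion: reserves +$82B, deposits +$82B.
Discount-window repayment $66 billion: reserves −$66B, deposits 0.
Totals: Δreserves = −$88B, Δdeposits = +$47B.
Δrequired reserves = 7% × +$47B = +$3.29B.
Δexcess reserves = Δreserves − Δrequired = −$88B − (+$3.29B) = -$91.29 billion.

-$91.29 billion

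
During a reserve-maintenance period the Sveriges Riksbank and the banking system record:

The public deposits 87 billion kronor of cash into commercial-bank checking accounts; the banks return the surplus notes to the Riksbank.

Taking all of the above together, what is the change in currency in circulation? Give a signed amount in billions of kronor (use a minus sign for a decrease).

-87 billion

Riksbank balance sheet:
  Assets:      no change
  Liabilities: Bank reserves +87B, Currency in circulation −87B
Commercial banking system:
  Assets:      Reserves at CB +87B
  Liabilities: Checkable deposits +87B
So the change in currency in circulation is -87 billion.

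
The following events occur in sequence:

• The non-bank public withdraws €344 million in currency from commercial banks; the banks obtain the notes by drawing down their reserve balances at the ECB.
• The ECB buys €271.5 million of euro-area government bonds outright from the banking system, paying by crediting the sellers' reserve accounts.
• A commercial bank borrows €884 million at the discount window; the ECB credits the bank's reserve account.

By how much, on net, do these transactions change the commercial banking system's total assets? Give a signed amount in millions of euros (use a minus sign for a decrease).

+€540 million

ECB balance sheet:
  Assets:      Securities +€271.5M, Loans to banks +€884M
  Liabilities: Bank reserves +€811.5M, Currency in circulation +€344M
Commercial banking system:
  Assets:      Reserves at CB +€811.5M, Securities −€271.5M
  Liabilities: Checkable deposits −€344M, Borrowings from CB +€884M
Change in total bank assets = +€540 million.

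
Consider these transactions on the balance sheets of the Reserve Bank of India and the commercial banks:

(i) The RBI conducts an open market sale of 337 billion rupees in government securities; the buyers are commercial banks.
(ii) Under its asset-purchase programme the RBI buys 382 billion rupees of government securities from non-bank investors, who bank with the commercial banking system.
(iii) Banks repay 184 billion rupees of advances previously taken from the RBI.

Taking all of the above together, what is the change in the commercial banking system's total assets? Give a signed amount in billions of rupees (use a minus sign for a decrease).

+198 billion

RBI balance sheet:
  Assets:      Securities +45B, Loans to banks −184B
  Liabilities: Bank reserves −139B
Commercial banking system:
  Assets:      Reserves at CB −139B, Securities +337B
  Liabilities: Checkable deposits +382B, Borrowings from CB −184B
Change in total bank assets = +198 billion.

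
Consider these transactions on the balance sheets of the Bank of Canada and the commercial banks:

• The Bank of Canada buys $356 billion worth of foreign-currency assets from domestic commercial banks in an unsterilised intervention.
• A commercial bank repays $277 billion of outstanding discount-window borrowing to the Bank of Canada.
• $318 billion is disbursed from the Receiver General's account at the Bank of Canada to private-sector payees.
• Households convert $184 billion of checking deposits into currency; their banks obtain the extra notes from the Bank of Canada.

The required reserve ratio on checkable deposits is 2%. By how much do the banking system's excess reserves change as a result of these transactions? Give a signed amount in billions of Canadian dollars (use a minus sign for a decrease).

FX purchase $356 billion: reserves +$356B, deposits 0.
Discount-window repayment $277 billion: reserves −$277B, deposits 0.
Government spending $318 billion: reserves +$318B, deposits +$318B.
Currency withdrawal $184 billion: reserves −$184B, deposits −$184B.
Totals: Δreserves = +$213B, Δdeposits = +$134B.
Δrequired reserves = 2% × +$134B = +$2.68B.
Δexcess reserves = Δreserves − Δrequired = +$213B − (+$2.68B) = +$210.32 billion.

+$210.32 billion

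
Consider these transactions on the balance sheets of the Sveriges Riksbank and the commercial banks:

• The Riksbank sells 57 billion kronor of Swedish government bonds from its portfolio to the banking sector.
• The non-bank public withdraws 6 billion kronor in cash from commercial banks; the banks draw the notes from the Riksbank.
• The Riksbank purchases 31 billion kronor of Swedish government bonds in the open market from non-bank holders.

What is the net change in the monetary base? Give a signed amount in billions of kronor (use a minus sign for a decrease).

-26 billion

OMO sale (to banks) 57 billion kronor: Riksbank balance sheet contracts → −57B.
Currency withdrawal 6 billion kronor: just a shift between currency and reserves — both are base money → 0.
Asset purchase (from non-banks) 31 billion kronor: Riksbank balance sheet expands → +31B.
Net: −57 + 0 + 31 = -26 billion.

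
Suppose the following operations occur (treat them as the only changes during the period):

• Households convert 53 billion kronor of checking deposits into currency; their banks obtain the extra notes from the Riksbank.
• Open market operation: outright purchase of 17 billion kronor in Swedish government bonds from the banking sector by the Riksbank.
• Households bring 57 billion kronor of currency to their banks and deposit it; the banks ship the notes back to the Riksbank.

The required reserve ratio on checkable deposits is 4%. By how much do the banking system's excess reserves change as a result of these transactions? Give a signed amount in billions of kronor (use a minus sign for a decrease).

Currency withdrawal 53 billion kronor: reserves −53B, deposits −53B.
OMO purchase (from banks) 17 billion kronor: reserves +17B, deposits 0.
Currency deposit 57 billion kronor: reserves +57B, deposits +57B.
Totals: Δreserves = +21B, Δdeposits = +4B.
Δrequired reserves = 4% × +4B = +0.16B.
Δexcess reserves = Δreserves − Δrequired = +21B − (+0.16B) = +20.84 billion.

+20.84 billion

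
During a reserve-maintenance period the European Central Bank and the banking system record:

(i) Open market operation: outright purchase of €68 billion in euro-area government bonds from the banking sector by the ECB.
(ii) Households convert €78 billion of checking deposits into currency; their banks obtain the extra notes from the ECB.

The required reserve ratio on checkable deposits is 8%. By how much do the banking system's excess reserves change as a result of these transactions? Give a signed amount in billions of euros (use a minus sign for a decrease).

OMO purchase (from banks) €68 billion: reserves +€68B, deposits 0.
Currency withdrawal €78 billion: reserves −€78B, deposits −€78B.
Totals: Δreserves = −€10B, Δdeposits = −€78B.
Δrequired reserves = 8% × −€78B = −€6.24B.
Δexcess reserves = Δreserves − Δrequired = −€10B − (−€6.24B) = -€3.76 billion.

-€3.76 billion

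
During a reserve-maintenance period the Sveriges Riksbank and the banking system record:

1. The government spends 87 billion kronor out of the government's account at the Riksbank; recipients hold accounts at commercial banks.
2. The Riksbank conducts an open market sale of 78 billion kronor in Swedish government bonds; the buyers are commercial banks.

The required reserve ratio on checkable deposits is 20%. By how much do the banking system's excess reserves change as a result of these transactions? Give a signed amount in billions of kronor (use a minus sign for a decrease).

-8.4 billion

Government spending 87 billion kronor: reserves +87B, deposits +87B.
OMO sale (to banks) 78 billion kronor: reserves −78B, deposits 0.
Totals: Δreserves = +9B, Δdeposits = +87B.
Δrequired reserves = 20% × +87B = +17.4B.
Δexcess reserves = Δreserves − Δrequired = +9B − (+17.4B) = -8.4 billion.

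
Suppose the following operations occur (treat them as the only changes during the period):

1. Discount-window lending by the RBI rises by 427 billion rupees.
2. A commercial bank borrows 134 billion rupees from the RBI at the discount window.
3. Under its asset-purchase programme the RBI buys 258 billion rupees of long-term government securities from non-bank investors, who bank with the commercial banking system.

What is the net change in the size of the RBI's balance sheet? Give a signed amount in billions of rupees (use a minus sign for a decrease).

+819 billion

Discount-window loan 427 billion rupees: an RBI asset is acquired → +427B.
Discount-window loan 134 billion rupees: an RBI asset is acquired → +134B.
Asset purchase (from non-banks) 258 billion rupees: an RBI asset is acquired → +258B.
Net: 427 + 134 + 258 = +819 billion.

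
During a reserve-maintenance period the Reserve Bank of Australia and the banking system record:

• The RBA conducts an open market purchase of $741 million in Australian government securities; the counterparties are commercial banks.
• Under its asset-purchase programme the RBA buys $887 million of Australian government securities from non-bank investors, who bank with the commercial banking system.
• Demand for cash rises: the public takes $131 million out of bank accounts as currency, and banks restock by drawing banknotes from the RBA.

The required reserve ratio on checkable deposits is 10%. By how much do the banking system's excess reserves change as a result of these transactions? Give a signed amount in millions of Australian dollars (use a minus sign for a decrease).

+$1421.4 million

OMO purchase (from banks) $741 million: reserves +$741M, deposits 0.
Asset purchase (from non-banks) $887 million: reserves +$887M, deposits +$887M.
Currency withdrawal $131 million: reserves −$131M, deposits −$131M.
Totals: Δreserves = +$1497M, Δdeposits = +$756M.
Δrequired reserves = 10% × +$756M = +$75.6M.
Δexcess reserves = Δreserves − Δrequired = +$1497M − (+$75.6M) = +$1421.4 million.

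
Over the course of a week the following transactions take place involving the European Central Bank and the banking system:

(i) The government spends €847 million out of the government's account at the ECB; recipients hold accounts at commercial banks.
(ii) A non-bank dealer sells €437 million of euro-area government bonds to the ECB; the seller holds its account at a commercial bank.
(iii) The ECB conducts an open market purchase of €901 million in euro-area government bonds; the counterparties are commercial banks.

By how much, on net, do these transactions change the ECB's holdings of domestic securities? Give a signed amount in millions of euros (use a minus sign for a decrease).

Government spending €847 million: the ECB's securities portfolio is untouched → 0.
Asset purchase (from non-banks) €437 million: securities added to the ECB's portfolio → +€437M.
OMO purchase (from banks) €901 million: securities added to the ECB's portfolio → +€901M.
Net: 0 + 437 + 901 = +€1338 million.

+€1338 million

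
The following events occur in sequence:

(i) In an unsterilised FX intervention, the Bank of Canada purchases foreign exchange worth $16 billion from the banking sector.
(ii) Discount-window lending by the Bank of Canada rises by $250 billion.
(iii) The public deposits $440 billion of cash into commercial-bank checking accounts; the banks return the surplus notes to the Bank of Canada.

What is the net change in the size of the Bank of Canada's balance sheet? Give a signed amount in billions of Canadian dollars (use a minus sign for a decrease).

FX purchase $16 billion: a Bank of Canada asset is acquired → +$16B.
Discount-window loan $250 billion: a Bank of Canada asset is acquired → +$250B.
Currency deposit $440 billion: only the composition of liabilities changes → 0.
Net: 16 + 250 + 0 = +$266 billion.

+$266 billion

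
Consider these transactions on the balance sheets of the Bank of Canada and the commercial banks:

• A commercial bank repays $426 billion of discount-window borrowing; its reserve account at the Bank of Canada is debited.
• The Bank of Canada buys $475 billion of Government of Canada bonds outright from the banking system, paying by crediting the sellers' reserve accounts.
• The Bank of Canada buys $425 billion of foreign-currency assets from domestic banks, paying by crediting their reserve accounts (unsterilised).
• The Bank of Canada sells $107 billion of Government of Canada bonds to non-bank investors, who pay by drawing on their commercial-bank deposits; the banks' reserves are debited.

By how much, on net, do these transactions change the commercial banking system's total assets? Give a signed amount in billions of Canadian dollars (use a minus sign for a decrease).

-$533 billion

Bank of Canada balance sheet:
  Assets:      Securities +$368B, Loans to banks −$426B, Foreign assets +$425B
  Liabilities: Bank reserves +$367B
Commercial banking system:
  Assets:      Reserves at CB +$367B, Securities −$475B, Foreign assets −$425B
  Liabilities: Checkable deposits −$107B, Borrowings from CB −$426B
Change in total bank assets = -$533 billion.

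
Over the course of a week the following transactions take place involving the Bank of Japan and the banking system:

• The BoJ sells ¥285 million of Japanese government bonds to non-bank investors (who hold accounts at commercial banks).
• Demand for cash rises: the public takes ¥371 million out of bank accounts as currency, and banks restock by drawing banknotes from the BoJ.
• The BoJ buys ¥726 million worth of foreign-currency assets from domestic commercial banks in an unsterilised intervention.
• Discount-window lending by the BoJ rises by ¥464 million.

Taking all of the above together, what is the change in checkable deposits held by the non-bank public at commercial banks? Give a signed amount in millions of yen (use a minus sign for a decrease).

Asset sale (to non-banks) ¥285 million: non-bank counterparties' bank balances fall → −¥285M.
Currency withdrawal ¥371 million: non-bank counterparties' bank balances fall → −¥371M.
FX purchase ¥726 million: the counterparty is a bank, so public deposits are unchanged → 0.
Discount-window loan ¥464 million: the counterparty is a bank, so public deposits are unchanged → 0.
Net: −285 − 371 + 0 + 0 = -¥656 million.

-¥656 million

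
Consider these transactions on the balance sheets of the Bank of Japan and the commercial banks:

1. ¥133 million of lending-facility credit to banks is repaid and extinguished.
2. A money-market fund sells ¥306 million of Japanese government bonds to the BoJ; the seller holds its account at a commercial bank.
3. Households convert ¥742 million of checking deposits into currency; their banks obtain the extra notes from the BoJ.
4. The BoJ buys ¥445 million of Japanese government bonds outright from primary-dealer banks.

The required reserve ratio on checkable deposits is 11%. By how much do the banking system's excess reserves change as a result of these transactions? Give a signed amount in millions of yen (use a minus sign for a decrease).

Discount-window repayment ¥133 million: reserves −¥133M, deposits 0.
Asset purchase (from non-banks) ¥306 million: reserves +¥306M, deposits +¥306M.
Currency withdrawal ¥742 million: reserves −¥742M, deposits −¥742M.
OMO purchase (from banks) ¥445 million: reserves +¥445M, deposits 0.
Totals: Δreserves = −¥124M, Δdeposits = −¥436M.
Δrequired reserves = 11% × −¥436M = −¥47.96M.
Δexcess reserves = Δreserves − Δrequired = −¥124M − (−¥47.96M) = -¥76.04 million.

-¥76.04 million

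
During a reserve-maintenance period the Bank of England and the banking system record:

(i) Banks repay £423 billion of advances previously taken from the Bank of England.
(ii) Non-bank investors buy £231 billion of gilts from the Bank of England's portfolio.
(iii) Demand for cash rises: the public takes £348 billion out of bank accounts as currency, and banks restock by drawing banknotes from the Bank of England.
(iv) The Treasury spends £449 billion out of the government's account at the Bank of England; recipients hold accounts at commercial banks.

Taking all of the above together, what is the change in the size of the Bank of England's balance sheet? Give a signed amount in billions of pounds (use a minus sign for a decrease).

-£654 billion

Discount-window repayment £423 billion: a Bank of England asset is shed → −£423B.
Asset sale (to non-banks) £231 billion: a Bank of England asset is shed → −£231B.
Currency withdrawal £348 billion: only the composition of liabilities changes → 0.
Government spending £449 billion: only the composition of liabilities changes → 0.
Net: −423 − 231 + 0 + 0 = -£654 billion.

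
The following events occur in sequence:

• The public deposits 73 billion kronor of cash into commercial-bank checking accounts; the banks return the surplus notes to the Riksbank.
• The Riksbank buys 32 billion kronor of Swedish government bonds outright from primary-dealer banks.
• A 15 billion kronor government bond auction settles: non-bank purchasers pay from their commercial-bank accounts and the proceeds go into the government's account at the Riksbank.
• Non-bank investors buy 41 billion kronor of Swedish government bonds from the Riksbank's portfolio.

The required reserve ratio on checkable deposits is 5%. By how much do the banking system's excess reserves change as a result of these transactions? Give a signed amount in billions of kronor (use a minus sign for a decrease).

Currency deposit 73 billion kronor: reserves +73B, deposits +73B.
OMO purchase (from banks) 32 billion kronor: reserves +32B, deposits 0.
Government account inflow 15 billion kronor: reserves −15B, deposits −15B.
Asset sale (to non-banks) 41 billion kronor: reserves −41B, deposits −41B.
Totals: Δreserves = +49B, Δdeposits = +17B.
Δrequired reserves = 5% × +17B = +0.85B.
Δexcess reserves = Δreserves − Δrequired = +49B − (+0.85B) = +48.15 billion.

+48.15 billion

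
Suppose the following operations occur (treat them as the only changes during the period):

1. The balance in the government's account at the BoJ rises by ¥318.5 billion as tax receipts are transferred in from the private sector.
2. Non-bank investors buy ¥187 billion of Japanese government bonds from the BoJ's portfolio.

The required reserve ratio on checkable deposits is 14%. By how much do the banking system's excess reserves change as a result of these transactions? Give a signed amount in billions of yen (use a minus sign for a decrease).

-¥434.73 billion

Government account inflow ¥318.5 billion: reserves −¥318.5B, deposits −¥318.5B.
Asset sale (to non-banks) ¥187 billion: reserves −¥187B, deposits −¥187B.
Totals: Δreserves = −¥505.5B, Δdeposits = −¥505.5B.
Δrequired reserves = 14% × −¥505.5B = −¥70.77B.
Δexcess reserves = Δreserves − Δrequired = −¥505.5B − (−¥70.77B) = -¥434.73 billion.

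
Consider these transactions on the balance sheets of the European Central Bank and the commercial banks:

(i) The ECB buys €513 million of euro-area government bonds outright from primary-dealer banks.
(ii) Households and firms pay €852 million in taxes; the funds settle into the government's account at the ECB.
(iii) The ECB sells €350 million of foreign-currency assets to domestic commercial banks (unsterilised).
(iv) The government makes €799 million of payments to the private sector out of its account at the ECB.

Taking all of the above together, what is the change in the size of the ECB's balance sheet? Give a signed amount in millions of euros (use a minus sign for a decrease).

+€163 million

ECB balance sheet:
  Assets:      Securities +€513M, Foreign assets −€350M
  Liabilities: Bank reserves +€110M, Government deposits +€53M
Commercial banking system:
  Assets:      Reserves at CB +€110M, Securities −€513M, Foreign assets +€350M
  Liabilities: Checkable deposits −€53M
Change in total ECB assets = +€163 million.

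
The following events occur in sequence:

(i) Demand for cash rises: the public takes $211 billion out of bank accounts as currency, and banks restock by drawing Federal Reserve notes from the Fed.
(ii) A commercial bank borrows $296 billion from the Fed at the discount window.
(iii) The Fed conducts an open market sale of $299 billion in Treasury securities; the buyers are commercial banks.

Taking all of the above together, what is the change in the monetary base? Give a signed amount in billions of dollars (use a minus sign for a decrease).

-$3 billion

Currency withdrawal $211 billion: just a shift between currency and reserves — both are base money → 0.
Discount-window loan $296 billion: Fed balance sheet expands → +$296B.
OMO sale (to banks) $299 billion: Fed balance sheet contracts → −$299B.
Net: 0 + 296 − 299 = -$3 billion.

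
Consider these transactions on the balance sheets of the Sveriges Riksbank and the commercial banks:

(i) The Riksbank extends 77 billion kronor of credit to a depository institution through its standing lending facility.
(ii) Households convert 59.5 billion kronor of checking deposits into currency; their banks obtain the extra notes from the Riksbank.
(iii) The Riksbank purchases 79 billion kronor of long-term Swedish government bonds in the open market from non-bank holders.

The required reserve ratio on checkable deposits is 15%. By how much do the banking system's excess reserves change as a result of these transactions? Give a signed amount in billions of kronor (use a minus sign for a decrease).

Discount-window loan 77 billion kronor: reserves +77B, deposits 0.
Currency withdrawal 59.5 billion kronor: reserves −59.5B, deposits −59.5B.
Asset purchase (from non-banks) 79 billion kronor: reserves +79B, deposits +79B.
Totals: Δreserves = +96.5B, Δdeposits = +19.5B.
Δrequired reserves = 15% × +19.5B = +2.925B.
Δexcess reserves = Δreserves − Δrequired = +96.5B − (+2.925B) = +93.575 billion.

+93.575 billion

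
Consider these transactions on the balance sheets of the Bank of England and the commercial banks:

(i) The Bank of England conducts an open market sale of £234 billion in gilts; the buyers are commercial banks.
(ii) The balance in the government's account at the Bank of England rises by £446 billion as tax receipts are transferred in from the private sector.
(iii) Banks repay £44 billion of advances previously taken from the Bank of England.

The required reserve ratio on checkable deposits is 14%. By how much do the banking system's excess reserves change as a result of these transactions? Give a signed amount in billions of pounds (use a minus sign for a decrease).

-£661.56 billion

OMO sale (to banks) £234 billion: reserves −£234B, deposits 0.
Government account inflow £446 billion: reserves −£446B, deposits −£446B.
Discount-window repayment £44 billion: reserves −£44B, deposits 0.
Totals: Δreserves = −£724B, Δdeposits = −£446B.
Δrequired reserves = 14% × −£446B = −£62.44B.
Δexcess reserves = Δreserves − Δrequired = −£724B − (−£62.44B) = -£661.56 billion.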